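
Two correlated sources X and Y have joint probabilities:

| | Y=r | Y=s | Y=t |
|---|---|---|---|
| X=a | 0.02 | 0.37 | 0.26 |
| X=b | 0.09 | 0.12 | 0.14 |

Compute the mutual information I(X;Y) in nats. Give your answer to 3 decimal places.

0.064 nats

Marginals: p(X) = (0.6500, 0.3500), p(Y) = (0.1100, 0.4900, 0.4000).
I(X;Y) = Σ p(x,y)·ln[p(x,y)/(p(x)p(y))].
  (a,r): 0.02·ln(0.2797) = -0.0255
  (a,s): 0.37·ln(1.1617) = 0.0555
  (a,t): 0.26·ln(1.0000) = 0.0000
  (b,r): 0.09·ln(2.3377) = 0.0764
  (b,s): 0.12·ln(0.6997) = -0.0429
  (b,t): 0.14·ln(1.0000) = 0.0000
Sum = 0.064 nats.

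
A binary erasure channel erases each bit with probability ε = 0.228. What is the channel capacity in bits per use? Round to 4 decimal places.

0.7720 bits

Binary erasure channel: capacity C = 1 − ε.
C = 1 − 0.228 = 0.7720 bits per channel use.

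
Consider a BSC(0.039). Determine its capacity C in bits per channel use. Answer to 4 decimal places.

Binary symmetric channel: C = 1 − h₂(ε) where h₂ is the binary entropy function.
h₂(0.039) = −0.039·log₂0.039 − 0.961·log₂0.961 = 0.2377.
C = 1 − 0.2377 = 0.7623 bits per channel use.

0.7623 bits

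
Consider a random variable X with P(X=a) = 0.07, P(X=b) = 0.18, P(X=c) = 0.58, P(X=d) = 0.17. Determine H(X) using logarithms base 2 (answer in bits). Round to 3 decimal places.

1.604 bits

H(X) = −Σ p·log₂ p.
  −(0.07)·log₂(0.07) = 0.2686
  −(0.18)·log₂(0.18) = 0.4453
  −(0.58)·log₂(0.58) = 0.4558
  −(0.17)·log₂(0.17) = 0.4346
Sum: 0.2686 + 0.4453 + 0.4558 + 0.4346 = 1.604 bits.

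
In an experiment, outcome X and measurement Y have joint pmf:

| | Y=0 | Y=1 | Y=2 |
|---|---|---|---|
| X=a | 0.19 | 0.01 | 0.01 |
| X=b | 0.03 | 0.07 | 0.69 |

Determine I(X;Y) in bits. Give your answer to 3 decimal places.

0.496 bits

Marginals: p(X) = (0.2100, 0.7900), p(Y) = (0.2200, 0.0800, 0.7000).
I(X;Y) = Σ p(x,y)·log₂[p(x,y)/(p(x)p(y))].
  (a,0): 0.19·log₂(4.1126) = 0.3876
  (a,1): 0.01·log₂(0.5952) = -0.0075
  (a,2): 0.01·log₂(0.0680) = -0.0388
  (b,0): 0.03·log₂(0.1726) = -0.0760
  (b,1): 0.07·log₂(1.1076) = 0.0103
  (b,2): 0.69·log₂(1.2477) = 0.2203
Sum = 0.496 bits.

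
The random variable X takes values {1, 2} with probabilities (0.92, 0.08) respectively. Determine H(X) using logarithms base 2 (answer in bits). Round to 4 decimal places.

0.4022 bits

H(X) = −Σ p·log₂ p.
  −(0.92)·log₂(0.92) = 0.11067
  −(0.08)·log₂(0.08) = 0.29151
Sum: 0.11067 + 0.29151 = 0.4022 bits.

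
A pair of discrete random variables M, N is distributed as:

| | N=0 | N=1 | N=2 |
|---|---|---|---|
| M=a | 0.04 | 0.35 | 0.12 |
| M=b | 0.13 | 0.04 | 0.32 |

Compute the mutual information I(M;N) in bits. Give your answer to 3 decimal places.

0.308 bits

Marginals: p(M) = (0.5100, 0.4900), p(N) = (0.1700, 0.3900, 0.4400).
I(M;N) = Σ p(x,y)·log₂[p(x,y)/(p(x)p(y))].
  (a,0): 0.04·log₂(0.4614) = -0.0446
  (a,1): 0.35·log₂(1.7597) = 0.2854
  (a,2): 0.12·log₂(0.5348) = -0.1084
  (b,0): 0.13·log₂(1.5606) = 0.0835
  (b,1): 0.04·log₂(0.2093) = -0.0903
  (b,2): 0.32·log₂(1.4842) = 0.1823
Sum = 0.308 bits.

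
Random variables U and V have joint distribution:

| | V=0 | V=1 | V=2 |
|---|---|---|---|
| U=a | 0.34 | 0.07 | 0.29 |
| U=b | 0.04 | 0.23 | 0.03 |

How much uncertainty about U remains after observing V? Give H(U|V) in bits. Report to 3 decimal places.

Marginals: p(U) = (0.7000, 0.3000), p(V) = (0.3800, 0.3000, 0.3200).
H(U|V) = Σ p(V) · H(U|V=·).
  V=0: p=0.3800, H(U|V=0) = 0.4855
  V=1: p=0.3000, H(U|V=1) = 0.7838
  V=2: p=0.3200, H(U|V=2) = 0.4489
Weighted sum = 0.563 bits.

0.563 bits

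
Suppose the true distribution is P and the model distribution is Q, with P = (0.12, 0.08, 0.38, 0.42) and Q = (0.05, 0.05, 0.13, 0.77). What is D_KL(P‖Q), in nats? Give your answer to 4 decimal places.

0.2957 nats

D(P‖Q) = Σ p·ln(p/q).
  0.12·ln(0.12/0.05) = 0.10506
  0.08·ln(0.08/0.05) = 0.03760
  0.38·ln(0.38/0.13) = 0.40760
  0.42·ln(0.42/0.77) = -0.25458
D(P‖Q) = 0.2957 nats.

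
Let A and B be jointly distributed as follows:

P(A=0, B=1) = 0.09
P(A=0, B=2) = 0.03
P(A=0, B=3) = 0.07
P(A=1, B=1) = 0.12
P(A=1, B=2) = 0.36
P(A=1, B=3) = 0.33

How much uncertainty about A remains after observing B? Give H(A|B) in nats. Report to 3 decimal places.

0.435 nats

Chain rule: H(A|B) = H(A,B) − H(B).
Marginals: p(A) = (0.1900, 0.8100), p(B) = (0.2100, 0.3900, 0.4000).
H(A,B) = 1.4961 nats; H(B) = 1.0615 nats.
H(A|B) = 1.4961 − 1.0615 = 0.435 nats.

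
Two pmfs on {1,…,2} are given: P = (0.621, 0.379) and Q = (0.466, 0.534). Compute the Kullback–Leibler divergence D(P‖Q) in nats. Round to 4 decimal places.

0.0484 nats

D(P‖Q) = Σ p·ln(p/q).
  0.621·ln(0.621/0.466) = 0.17832
  0.379·ln(0.379/0.534) = -0.12994
D(P‖Q) = 0.0484 nats.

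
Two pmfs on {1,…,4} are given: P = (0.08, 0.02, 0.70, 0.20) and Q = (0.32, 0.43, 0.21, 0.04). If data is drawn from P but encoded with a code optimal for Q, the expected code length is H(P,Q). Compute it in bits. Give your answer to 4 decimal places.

H(P,Q) = −Σ p·log₂ q.
  −0.08·log₂(0.32) = 0.13151
  −0.02·log₂(0.43) = 0.02435
  −0.70·log₂(0.21) = 1.57608
  −0.20·log₂(0.04) = 0.92877
H(P,Q) = 2.6607 bits.

2.6607 bits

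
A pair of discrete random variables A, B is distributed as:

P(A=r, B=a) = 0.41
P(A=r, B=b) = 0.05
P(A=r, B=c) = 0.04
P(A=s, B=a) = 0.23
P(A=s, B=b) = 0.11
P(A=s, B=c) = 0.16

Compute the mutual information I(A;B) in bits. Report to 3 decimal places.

0.109 bits

Marginals: p(A) = (0.5000, 0.5000), p(B) = (0.6400, 0.1600, 0.2000).
I(A;B) = H(A) + H(B) − H(A,B).
H(A) = 1.0000, H(B) = 1.2995, H(A,B) = 2.1902.
I(A;B) = 1.0000 + 1.2995 − 2.1902 = 0.109 bits.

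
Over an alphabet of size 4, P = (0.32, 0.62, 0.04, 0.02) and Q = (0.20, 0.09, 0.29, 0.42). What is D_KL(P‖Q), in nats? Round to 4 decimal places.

1.2068 nats

D(P‖Q) = Σ p·ln(p/q).
  0.32·ln(0.32/0.20) = 0.15040
  0.62·ln(0.62/0.09) = 1.19654
  0.04·ln(0.04/0.29) = -0.07924
  0.02·ln(0.02/0.42) = -0.06089
D(P‖Q) = 1.2068 nats.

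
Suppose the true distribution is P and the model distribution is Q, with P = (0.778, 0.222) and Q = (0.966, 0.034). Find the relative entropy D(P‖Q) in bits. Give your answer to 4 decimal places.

D(P‖Q) = Σ p·log₂(p/q).
  0.778·log₂(0.778/0.966) = -0.24293
  0.222·log₂(0.222/0.034) = 0.60094
D(P‖Q) = 0.3580 bits.

0.3580 bits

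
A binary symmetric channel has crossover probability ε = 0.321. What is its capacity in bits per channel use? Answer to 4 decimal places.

Binary symmetric channel: C = 1 − h₂(ε) where h₂ is the binary entropy function.
h₂(0.321) = −0.321·log₂0.321 − 0.679·log₂0.679 = 0.9055.
C = 1 − 0.9055 = 0.0945 bits per channel use.

0.0945 bits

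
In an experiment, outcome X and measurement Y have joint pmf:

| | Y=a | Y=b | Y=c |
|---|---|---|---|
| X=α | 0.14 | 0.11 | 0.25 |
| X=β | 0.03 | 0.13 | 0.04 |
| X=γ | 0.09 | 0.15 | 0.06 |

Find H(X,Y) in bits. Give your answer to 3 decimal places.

H(X,Y) = −Σ p(x,y)·log₂ p(x,y) over all 9 cells.
  cell (α,a): −0.14·log₂0.14 = 0.3971
  cell (α,b): −0.11·log₂0.11 = 0.3503
  cell (α,c): −0.25·log₂0.25 = 0.5000
  cell (β,a): −0.03·log₂0.03 = 0.1518
  cell (β,b): −0.13·log₂0.13 = 0.3826
  cell (β,c): −0.04·log₂0.04 = 0.1858
  cell (γ,a): −0.09·log₂0.09 = 0.3127
  cell (γ,b): −0.15·log₂0.15 = 0.4105
  cell (γ,c): −0.06·log₂0.06 = 0.2435
Sum = 2.934 bits.

2.934 bits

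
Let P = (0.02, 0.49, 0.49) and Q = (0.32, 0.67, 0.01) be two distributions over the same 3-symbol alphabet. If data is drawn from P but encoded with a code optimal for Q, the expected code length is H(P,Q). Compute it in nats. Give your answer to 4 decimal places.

2.4756 nats

H(P,Q) = −Σ p·ln q.
  −0.02·ln(0.32) = 0.02279
  −0.49·ln(0.67) = 0.19623
  −0.49·ln(0.01) = 2.25653
H(P,Q) = 2.4756 nats.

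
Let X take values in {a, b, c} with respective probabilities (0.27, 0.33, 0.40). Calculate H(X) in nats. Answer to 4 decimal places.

H(X) = −Σ p·ln p.
  −(0.27)·ln(0.27) = 0.35352
  −(0.33)·ln(0.33) = 0.36586
  −(0.40)·ln(0.40) = 0.36652
Sum: 0.35352 + 0.36586 + 0.36652 = 1.0859 nats.

1.0859 nats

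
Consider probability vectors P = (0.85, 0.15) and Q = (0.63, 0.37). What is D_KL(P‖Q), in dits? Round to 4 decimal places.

0.0518 dits

D(P‖Q) = Σ p·log₁₀(p/q).
  0.85·log₁₀(0.85/0.63) = 0.11057
  0.15·log₁₀(0.15/0.37) = -0.05882
D(P‖Q) = 0.0518 dits.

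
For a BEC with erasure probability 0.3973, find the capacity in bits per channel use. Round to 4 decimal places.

0.6027 bits

Binary erasure channel: capacity C = 1 − ε.
C = 1 − 0.3973 = 0.6027 bits per channel use.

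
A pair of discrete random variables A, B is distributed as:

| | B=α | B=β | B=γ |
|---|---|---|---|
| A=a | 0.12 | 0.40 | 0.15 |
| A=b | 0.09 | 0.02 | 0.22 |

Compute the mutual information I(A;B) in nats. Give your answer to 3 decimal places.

Marginals: p(A) = (0.6700, 0.3300), p(B) = (0.2100, 0.4200, 0.3700).
I(A;B) = H(A) + H(B) − H(A,B).
H(A) = 0.6342, H(B) = 1.0600, H(A,B) = 1.5336.
I(A;B) = 0.6342 + 1.0600 − 1.5336 = 0.161 nats.

0.161 nats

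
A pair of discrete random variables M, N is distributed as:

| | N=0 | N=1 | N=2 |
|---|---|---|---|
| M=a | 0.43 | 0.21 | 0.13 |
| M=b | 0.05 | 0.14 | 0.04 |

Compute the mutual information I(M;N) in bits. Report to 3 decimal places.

Marginals: p(M) = (0.7700, 0.2300), p(N) = (0.4800, 0.3500, 0.1700).
I(M;N) = H(M) + H(N) − H(M,N).
H(M) = 0.7780, H(N) = 1.4730, H(M,N) = 2.1780.
I(M;N) = 0.7780 + 1.4730 − 2.1780 = 0.073 bits.

0.073 bits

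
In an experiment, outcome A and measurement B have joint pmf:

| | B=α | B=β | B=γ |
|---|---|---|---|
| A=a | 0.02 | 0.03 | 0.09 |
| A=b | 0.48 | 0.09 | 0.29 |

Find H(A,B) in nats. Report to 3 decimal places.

1.328 nats

H(A,B) = −Σ p(x,y)·ln p(x,y) over all 6 cells.
  cell (a,α): −0.02·ln0.02 = 0.0782
  cell (a,β): −0.03·ln0.03 = 0.1052
  cell (a,γ): −0.09·ln0.09 = 0.2167
  cell (b,α): −0.48·ln0.48 = 0.3523
  cell (b,β): −0.09·ln0.09 = 0.2167
  cell (b,γ): −0.29·ln0.29 = 0.3590
Sum = 1.328 nats.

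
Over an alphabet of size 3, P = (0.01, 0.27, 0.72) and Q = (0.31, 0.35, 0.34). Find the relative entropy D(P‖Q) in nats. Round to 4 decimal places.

0.4358 nats

D(P‖Q) = Σ p·ln(p/q).
  0.01·ln(0.01/0.31) = -0.03434
  0.27·ln(0.27/0.35) = -0.07007
  0.72·ln(0.72/0.34) = 0.54022
D(P‖Q) = 0.4358 nats.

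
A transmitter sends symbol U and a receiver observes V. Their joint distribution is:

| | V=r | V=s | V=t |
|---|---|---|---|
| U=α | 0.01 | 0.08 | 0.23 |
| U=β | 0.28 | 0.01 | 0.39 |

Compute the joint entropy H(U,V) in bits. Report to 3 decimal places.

H(U,V) = −Σ p(x,y)·log₂ p(x,y) over all 6 cells.
  cell (α,r): −0.01·log₂0.01 = 0.0664
  cell (α,s): −0.08·log₂0.08 = 0.2915
  cell (α,t): −0.23·log₂0.23 = 0.4877
  cell (β,r): −0.28·log₂0.28 = 0.5142
  cell (β,s): −0.01·log₂0.01 = 0.0664
  cell (β,t): −0.39·log₂0.39 = 0.5298
Sum = 1.956 bits.

1.956 bits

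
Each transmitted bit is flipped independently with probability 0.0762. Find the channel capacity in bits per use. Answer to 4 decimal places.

Binary symmetric channel: C = 1 − h₂(ε) where h₂ is the binary entropy function.
h₂(0.0762) = −0.0762·log₂0.0762 − 0.9238·log₂0.9238 = 0.3886.
C = 1 − 0.3886 = 0.6114 bits per channel use.

0.6114 bits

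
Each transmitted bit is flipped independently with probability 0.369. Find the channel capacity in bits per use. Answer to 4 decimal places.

Binary symmetric channel: C = 1 − h₂(ε) where h₂ is the binary entropy function.
h₂(0.369) = −0.369·log₂0.369 − 0.631·log₂0.631 = 0.9499.
C = 1 − 0.9499 = 0.0501 bits per channel use.

0.0501 bits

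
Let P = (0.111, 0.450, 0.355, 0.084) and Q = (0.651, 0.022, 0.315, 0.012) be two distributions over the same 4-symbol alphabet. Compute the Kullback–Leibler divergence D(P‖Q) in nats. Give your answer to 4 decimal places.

D(P‖Q) = Σ p·ln(p/q).
  0.111·ln(0.111/0.651) = -0.19636
  0.450·ln(0.450/0.022) = 1.35819
  0.355·ln(0.355/0.315) = 0.04244
  0.084·ln(0.084/0.012) = 0.16346
D(P‖Q) = 1.3677 nats.

1.3677 nats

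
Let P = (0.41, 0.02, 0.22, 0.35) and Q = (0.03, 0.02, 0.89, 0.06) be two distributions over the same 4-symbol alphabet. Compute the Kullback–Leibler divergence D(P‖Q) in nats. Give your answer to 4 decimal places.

1.3819 nats

D(P‖Q) = Σ p·ln(p/q).
  0.41·ln(0.41/0.03) = 1.07213
  0.02·ln(0.02/0.02) = 0.00000
  0.22·ln(0.22/0.89) = -0.30747
  0.35·ln(0.35/0.06) = 0.61726
D(P‖Q) = 1.3819 nats.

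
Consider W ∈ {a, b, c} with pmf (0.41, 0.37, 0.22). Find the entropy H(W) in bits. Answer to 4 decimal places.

1.5387 bits

H(W) = −Σ p·log₂ p.
  −(0.41)·log₂(0.41) = 0.52738
  −(0.37)·log₂(0.37) = 0.53073
  −(0.22)·log₂(0.22) = 0.48057
Sum: 0.52738 + 0.53073 + 0.48057 = 1.5387 bits.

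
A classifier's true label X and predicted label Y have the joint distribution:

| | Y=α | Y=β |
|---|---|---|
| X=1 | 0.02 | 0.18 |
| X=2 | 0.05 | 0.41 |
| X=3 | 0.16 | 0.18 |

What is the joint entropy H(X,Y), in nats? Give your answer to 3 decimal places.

H(X,Y) = −Σ p(x,y)·ln p(x,y) over all 6 cells.
  cell (1,α): −0.02·ln0.02 = 0.0782
  cell (1,β): −0.18·ln0.18 = 0.3087
  cell (2,α): −0.05·ln0.05 = 0.1498
  cell (2,β): −0.41·ln0.41 = 0.3656
  cell (3,α): −0.16·ln0.16 = 0.2932
  cell (3,β): −0.18·ln0.18 = 0.3087
Sum = 1.504 nats.

1.504 nats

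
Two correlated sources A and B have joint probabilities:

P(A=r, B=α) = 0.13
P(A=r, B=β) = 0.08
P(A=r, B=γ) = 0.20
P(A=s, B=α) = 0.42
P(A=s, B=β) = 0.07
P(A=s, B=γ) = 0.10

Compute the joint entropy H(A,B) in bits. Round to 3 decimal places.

2.265 bits

H(A,B) = −Σ p(x,y)·log₂ p(x,y) over all 6 cells.
  cell (r,α): −0.13·log₂0.13 = 0.3826
  cell (r,β): −0.08·log₂0.08 = 0.2915
  cell (r,γ): −0.20·log₂0.20 = 0.4644
  cell (s,α): −0.42·log₂0.42 = 0.5256
  cell (s,β): −0.07·log₂0.07 = 0.2686
  cell (s,γ): −0.10·log₂0.10 = 0.3322
Sum = 2.265 bits.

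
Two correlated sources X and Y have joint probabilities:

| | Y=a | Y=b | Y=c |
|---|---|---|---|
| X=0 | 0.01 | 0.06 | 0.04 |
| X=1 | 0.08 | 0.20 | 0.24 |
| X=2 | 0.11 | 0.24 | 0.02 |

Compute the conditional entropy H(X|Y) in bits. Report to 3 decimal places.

Chain rule: H(X|Y) = H(X,Y) − H(Y).
Marginals: p(X) = (0.1100, 0.5200, 0.3700), p(Y) = (0.2000, 0.5000, 0.3000).
H(X,Y) = 2.7031 bits; H(Y) = 1.4855 bits.
H(X|Y) = 2.7031 − 1.4855 = 1.218 bits.

1.218 bits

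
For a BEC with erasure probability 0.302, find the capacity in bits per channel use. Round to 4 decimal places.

Binary erasure channel: capacity C = 1 − ε.
C = 1 − 0.302 = 0.6980 bits per channel use.

0.6980 bits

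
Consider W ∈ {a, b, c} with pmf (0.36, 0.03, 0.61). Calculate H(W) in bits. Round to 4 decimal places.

H(W) = −Σ p·log₂ p.
  −(0.36)·log₂(0.36) = 0.53062
  −(0.03)·log₂(0.03) = 0.15177
  −(0.61)·log₂(0.61) = 0.43500
Sum: 0.53062 + 0.15177 + 0.43500 = 1.1174 bits.

1.1174 bits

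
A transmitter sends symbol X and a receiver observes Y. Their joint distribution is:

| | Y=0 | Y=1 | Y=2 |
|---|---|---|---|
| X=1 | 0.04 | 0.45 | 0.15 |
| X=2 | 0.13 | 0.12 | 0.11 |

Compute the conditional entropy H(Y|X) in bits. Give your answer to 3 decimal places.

1.272 bits

Chain rule: H(Y|X) = H(X,Y) − H(X).
Marginals: p(X) = (0.6400, 0.3600), p(Y) = (0.1700, 0.5700, 0.2600).
H(X,Y) = 2.2147 bits; H(X) = 0.9427 bits.
H(Y|X) = 2.2147 − 0.9427 = 1.272 bits.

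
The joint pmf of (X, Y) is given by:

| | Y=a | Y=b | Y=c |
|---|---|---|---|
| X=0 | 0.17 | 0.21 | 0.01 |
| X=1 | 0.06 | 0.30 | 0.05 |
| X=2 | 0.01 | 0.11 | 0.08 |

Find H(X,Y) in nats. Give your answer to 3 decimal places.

H(X,Y) = −Σ p(x,y)·ln p(x,y) over all 9 cells.
  cell (0,a): −0.17·ln0.17 = 0.3012
  cell (0,b): −0.21·ln0.21 = 0.3277
  cell (0,c): −0.01·ln0.01 = 0.0461
  cell (1,a): −0.06·ln0.06 = 0.1688
  cell (1,b): −0.30·ln0.30 = 0.3612
  cell (1,c): −0.05·ln0.05 = 0.1498
  cell (2,a): −0.01·ln0.01 = 0.0461
  cell (2,b): −0.11·ln0.11 = 0.2428
  cell (2,c): −0.08·ln0.08 = 0.2021
Sum = 1.846 nats.

1.846 nats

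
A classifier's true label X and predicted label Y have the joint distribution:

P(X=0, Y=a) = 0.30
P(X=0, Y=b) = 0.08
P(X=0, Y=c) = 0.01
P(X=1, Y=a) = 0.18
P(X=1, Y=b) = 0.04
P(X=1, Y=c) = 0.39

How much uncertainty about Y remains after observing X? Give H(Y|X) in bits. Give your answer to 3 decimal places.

1.075 bits

Chain rule: H(Y|X) = H(X,Y) − H(X).
Marginals: p(X) = (0.3900, 0.6100), p(Y) = (0.4800, 0.1200, 0.4000).
H(X,Y) = 2.0399 bits; H(X) = 0.9648 bits.
H(Y|X) = 2.0399 − 0.9648 = 1.075 bits.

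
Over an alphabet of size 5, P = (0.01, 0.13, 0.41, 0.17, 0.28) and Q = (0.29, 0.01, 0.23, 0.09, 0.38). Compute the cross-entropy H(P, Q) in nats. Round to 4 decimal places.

H(P,Q) = −Σ p·ln q.
  −0.01·ln(0.29) = 0.01238
  −0.13·ln(0.01) = 0.59867
  −0.41·ln(0.23) = 0.60257
  −0.17·ln(0.09) = 0.40935
  −0.28·ln(0.38) = 0.27092
H(P,Q) = 1.8939 nats.

1.8939 nats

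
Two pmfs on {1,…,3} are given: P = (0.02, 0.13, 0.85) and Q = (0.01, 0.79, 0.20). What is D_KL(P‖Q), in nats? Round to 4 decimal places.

D(P‖Q) = Σ p·ln(p/q).
  0.02·ln(0.02/0.01) = 0.01386
  0.13·ln(0.13/0.79) = -0.23458
  0.85·ln(0.85/0.20) = 1.22988
D(P‖Q) = 1.0092 nats.

1.0092 nats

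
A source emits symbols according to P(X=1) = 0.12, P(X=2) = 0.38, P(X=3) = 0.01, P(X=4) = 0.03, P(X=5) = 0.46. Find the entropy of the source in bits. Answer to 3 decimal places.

1.631 bits

H(X) = −Σ p·log₂ p.
  −(0.12)·log₂(0.12) = 0.3671
  −(0.38)·log₂(0.38) = 0.5305
  −(0.01)·log₂(0.01) = 0.0664
  −(0.03)·log₂(0.03) = 0.1518
  −(0.46)·log₂(0.46) = 0.5153
Sum: 0.3671 + 0.5305 + 0.0664 + 0.1518 + 0.5153 = 1.631 bits.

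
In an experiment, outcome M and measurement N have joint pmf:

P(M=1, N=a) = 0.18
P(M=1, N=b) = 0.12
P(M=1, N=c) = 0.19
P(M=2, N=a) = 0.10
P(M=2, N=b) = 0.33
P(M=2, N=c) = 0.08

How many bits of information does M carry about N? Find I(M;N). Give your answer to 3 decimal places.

Marginals: p(M) = (0.4900, 0.5100), p(N) = (0.2800, 0.4500, 0.2700).
I(M;N) = H(M) + H(N) − H(M,N).
H(M) = 0.9997, H(N) = 1.5426, H(M,N) = 2.4191.
I(M;N) = 0.9997 + 1.5426 − 2.4191 = 0.123 bits.

0.123 bits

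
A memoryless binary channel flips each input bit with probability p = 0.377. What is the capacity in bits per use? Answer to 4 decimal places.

Binary symmetric channel: C = 1 − h₂(ε) where h₂ is the binary entropy function.
h₂(0.377) = −0.377·log₂0.377 − 0.623·log₂0.623 = 0.9559.
C = 1 − 0.9559 = 0.0441 bits per channel use.

0.0441 bits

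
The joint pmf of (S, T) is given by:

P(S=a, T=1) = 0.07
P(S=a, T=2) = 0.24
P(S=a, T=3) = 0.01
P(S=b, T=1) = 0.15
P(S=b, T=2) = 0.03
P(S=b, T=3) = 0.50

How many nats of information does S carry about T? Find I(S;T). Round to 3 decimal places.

0.346 nats

Marginals: p(S) = (0.3200, 0.6800), p(T) = (0.2200, 0.2700, 0.5100).
I(S;T) = H(S) + H(T) − H(S,T).
H(S) = 0.6269, H(T) = 1.0300, H(S,T) = 1.3110.
I(S;T) = 0.6269 + 1.0300 − 1.3110 = 0.346 nats.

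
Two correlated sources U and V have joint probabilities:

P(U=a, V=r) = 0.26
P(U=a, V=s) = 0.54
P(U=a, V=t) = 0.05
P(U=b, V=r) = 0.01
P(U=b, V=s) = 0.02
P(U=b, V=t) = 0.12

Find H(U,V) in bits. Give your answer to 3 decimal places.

H(U,V) = −Σ p(x,y)·log₂ p(x,y) over all 6 cells.
  cell (a,r): −0.26·log₂0.26 = 0.5053
  cell (a,s): −0.54·log₂0.54 = 0.4800
  cell (a,t): −0.05·log₂0.05 = 0.2161
  cell (b,r): −0.01·log₂0.01 = 0.0664
  cell (b,s): −0.02·log₂0.02 = 0.1129
  cell (b,t): −0.12·log₂0.12 = 0.3671
Sum = 1.748 bits.

1.748 bits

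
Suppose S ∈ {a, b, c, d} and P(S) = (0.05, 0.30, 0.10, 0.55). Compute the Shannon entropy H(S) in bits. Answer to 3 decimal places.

H(S) = −Σ p·log₂ p.
  −(0.05)·log₂(0.05) = 0.2161
  −(0.30)·log₂(0.30) = 0.5211
  −(0.10)·log₂(0.10) = 0.3322
  −(0.55)·log₂(0.55) = 0.4744
Sum: 0.2161 + 0.5211 + 0.3322 + 0.4744 = 1.544 bits.

1.544 bits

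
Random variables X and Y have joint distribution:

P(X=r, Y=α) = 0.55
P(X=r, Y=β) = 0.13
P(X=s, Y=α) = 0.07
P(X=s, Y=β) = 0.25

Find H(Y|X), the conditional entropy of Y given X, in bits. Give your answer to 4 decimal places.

Marginals: p(X) = (0.6800, 0.3200), p(Y) = (0.6200, 0.3800).
H(Y|X) = Σ p(X) · H(Y|X=·).
  X=r: p=0.6800, H(Y|X=r) = 0.7039
  X=s: p=0.3200, H(Y|X=s) = 0.7579
Weighted sum = 0.7212 bits.

0.7212 bits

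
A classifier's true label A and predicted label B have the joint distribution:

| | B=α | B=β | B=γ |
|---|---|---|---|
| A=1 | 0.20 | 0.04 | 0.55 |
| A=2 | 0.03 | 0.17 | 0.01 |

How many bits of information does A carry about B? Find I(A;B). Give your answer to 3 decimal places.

0.393 bits

Marginals: p(A) = (0.7900, 0.2100), p(B) = (0.2300, 0.2100, 0.5600).
I(A;B) = H(A) + H(B) − H(A,B).
H(A) = 0.7415, H(B) = 1.4289, H(A,B) = 1.7773.
I(A;B) = 0.7415 + 1.4289 − 1.7773 = 0.393 bits.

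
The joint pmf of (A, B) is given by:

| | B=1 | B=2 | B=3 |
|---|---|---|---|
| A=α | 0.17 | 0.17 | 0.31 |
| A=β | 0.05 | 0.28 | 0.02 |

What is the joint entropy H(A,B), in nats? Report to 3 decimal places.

1.550 nats

H(A,B) = −Σ p(x,y)·ln p(x,y) over all 6 cells.
  cell (α,1): −0.17·ln0.17 = 0.3012
  cell (α,2): −0.17·ln0.17 = 0.3012
  cell (α,3): −0.31·ln0.31 = 0.3631
  cell (β,1): −0.05·ln0.05 = 0.1498
  cell (β,2): −0.28·ln0.28 = 0.3564
  cell (β,3): −0.02·ln0.02 = 0.0782
Sum = 1.550 nats.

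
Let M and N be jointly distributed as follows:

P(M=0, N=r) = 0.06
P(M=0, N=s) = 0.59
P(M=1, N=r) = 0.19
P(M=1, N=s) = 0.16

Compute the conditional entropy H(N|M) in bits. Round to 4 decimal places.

0.6368 bits

Marginals: p(M) = (0.6500, 0.3500), p(N) = (0.2500, 0.7500).
H(N|M) = Σ p(M) · H(N|M=·).
  M=0: p=0.6500, H(N|M=0) = 0.4441
  M=1: p=0.3500, H(N|M=1) = 0.9947
Weighted sum = 0.6368 bits.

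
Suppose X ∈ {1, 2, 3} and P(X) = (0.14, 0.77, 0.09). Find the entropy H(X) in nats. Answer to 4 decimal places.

0.6932 nats

H(X) = −Σ p·ln p.
  −(0.14)·ln(0.14) = 0.27526
  −(0.77)·ln(0.77) = 0.20125
  −(0.09)·ln(0.09) = 0.21672
Sum: 0.27526 + 0.20125 + 0.21672 = 0.6932 nats.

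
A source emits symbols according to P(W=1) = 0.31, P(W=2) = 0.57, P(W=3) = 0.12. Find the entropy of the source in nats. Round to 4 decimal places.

0.9379 nats

H(W) = −Σ p·ln p.
  −(0.31)·ln(0.31) = 0.36307
  −(0.57)·ln(0.57) = 0.32041
  −(0.12)·ln(0.12) = 0.25443
Sum: 0.36307 + 0.32041 + 0.25443 = 0.9379 nats.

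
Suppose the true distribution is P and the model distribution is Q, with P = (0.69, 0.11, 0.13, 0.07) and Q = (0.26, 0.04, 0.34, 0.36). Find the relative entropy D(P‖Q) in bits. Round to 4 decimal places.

0.7864 bits

D(P‖Q) = Σ p·log₂(p/q).
  0.69·log₂(0.69/0.26) = 0.97158
  0.11·log₂(0.11/0.04) = 0.16054
  0.13·log₂(0.13/0.34) = -0.18031
  0.07·log₂(0.07/0.36) = -0.16538
D(P‖Q) = 0.7864 bits.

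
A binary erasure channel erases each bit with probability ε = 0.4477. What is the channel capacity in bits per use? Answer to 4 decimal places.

0.5523 bits

Binary erasure channel: capacity C = 1 − ε.
C = 1 − 0.4477 = 0.5523 bits per channel use.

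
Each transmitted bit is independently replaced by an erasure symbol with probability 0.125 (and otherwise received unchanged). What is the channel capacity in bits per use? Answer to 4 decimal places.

0.8750 bits

Binary erasure channel: capacity C = 1 − ε.
C = 1 − 0.125 = 0.8750 bits per channel use.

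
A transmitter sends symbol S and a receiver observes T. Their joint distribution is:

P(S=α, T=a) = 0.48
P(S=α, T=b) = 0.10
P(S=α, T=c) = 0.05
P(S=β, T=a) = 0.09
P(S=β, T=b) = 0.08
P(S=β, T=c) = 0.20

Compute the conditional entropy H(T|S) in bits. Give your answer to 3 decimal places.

1.174 bits

Chain rule: H(T|S) = H(S,T) − H(S).
Marginals: p(S) = (0.6300, 0.3700), p(T) = (0.5700, 0.1800, 0.2500).
H(S,T) = 2.1251 bits; H(S) = 0.9507 bits.
H(T|S) = 2.1251 − 0.9507 = 1.174 bits.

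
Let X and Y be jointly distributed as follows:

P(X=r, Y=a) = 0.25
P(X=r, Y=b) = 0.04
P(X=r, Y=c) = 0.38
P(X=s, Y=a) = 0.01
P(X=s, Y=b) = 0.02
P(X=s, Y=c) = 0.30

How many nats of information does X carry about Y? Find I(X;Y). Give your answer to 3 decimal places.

0.087 nats

Marginals: p(X) = (0.6700, 0.3300), p(Y) = (0.2600, 0.0600, 0.6800).
I(X;Y) = Σ p(x,y)·ln[p(x,y)/(p(x)p(y))].
  (r,a): 0.25·ln(1.4351) = 0.0903
  (r,b): 0.04·ln(0.9950) = -0.0002
  (r,c): 0.38·ln(0.8341) = -0.0689
  (s,a): 0.01·ln(0.1166) = -0.0215
  (s,b): 0.02·ln(1.0101) = 0.0002
  (s,c): 0.30·ln(1.3369) = 0.0871
Sum = 0.087 nats.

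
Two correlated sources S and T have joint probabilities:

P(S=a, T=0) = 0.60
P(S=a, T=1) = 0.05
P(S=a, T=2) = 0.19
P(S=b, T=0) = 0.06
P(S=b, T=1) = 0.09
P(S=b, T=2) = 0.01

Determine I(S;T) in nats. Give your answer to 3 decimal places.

Marginals: p(S) = (0.8400, 0.1600), p(T) = (0.6600, 0.1400, 0.2000).
I(S;T) = Σ p(x,y)·ln[p(x,y)/(p(x)p(y))].
  (a,0): 0.60·ln(1.0823) = 0.0474
  (a,1): 0.05·ln(0.4252) = -0.0428
  (a,2): 0.19·ln(1.1310) = 0.0234
  (b,0): 0.06·ln(0.5682) = -0.0339
  (b,1): 0.09·ln(4.0179) = 0.1252
  (b,2): 0.01·ln(0.3125) = -0.0116
Sum = 0.108 nats.

0.108 nats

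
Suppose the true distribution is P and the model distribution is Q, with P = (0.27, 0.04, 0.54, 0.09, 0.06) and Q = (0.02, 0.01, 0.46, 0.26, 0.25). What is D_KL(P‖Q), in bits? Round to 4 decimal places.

0.9575 bits

D(P‖Q) = Σ p·log₂(p/q).
  0.27·log₂(0.27/0.02) = 1.01382
  0.04·log₂(0.04/0.01) = 0.08000
  0.54·log₂(0.54/0.46) = 0.12492
  0.09·log₂(0.09/0.26) = -0.13775
  0.06·log₂(0.06/0.25) = -0.12353
D(P‖Q) = 0.9575 bits.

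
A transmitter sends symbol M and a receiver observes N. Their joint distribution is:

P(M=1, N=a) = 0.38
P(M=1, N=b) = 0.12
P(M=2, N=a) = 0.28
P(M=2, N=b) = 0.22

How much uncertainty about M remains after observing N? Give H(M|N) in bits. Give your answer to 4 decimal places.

Chain rule: H(M|N) = H(M,N) − H(N).
Marginals: p(M) = (0.5000, 0.5000), p(N) = (0.6600, 0.3400).
H(M,N) = 1.8923 bits; H(N) = 0.9248 bits.
H(M|N) = 1.8923 − 0.9248 = 0.9675 bits.

0.9675 bits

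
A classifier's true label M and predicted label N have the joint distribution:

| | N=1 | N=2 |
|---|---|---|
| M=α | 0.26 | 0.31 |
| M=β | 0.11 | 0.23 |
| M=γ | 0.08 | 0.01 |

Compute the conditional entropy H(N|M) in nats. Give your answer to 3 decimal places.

0.638 nats

Marginals: p(M) = (0.5700, 0.3400, 0.0900), p(N) = (0.4500, 0.5500).
H(N|M) = Σ p(M) · H(N|M=·).
  M=α: p=0.5700, H(N|M=α) = 0.6893
  M=β: p=0.3400, H(N|M=β) = 0.6295
  M=γ: p=0.0900, H(N|M=γ) = 0.3488
Weighted sum = 0.638 nats.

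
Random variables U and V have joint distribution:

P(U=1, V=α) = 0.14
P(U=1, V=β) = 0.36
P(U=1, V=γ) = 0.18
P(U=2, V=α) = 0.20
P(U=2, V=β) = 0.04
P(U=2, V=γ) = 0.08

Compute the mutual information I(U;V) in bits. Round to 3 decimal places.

0.153 bits

Marginals: p(U) = (0.6800, 0.3200), p(V) = (0.3400, 0.4000, 0.2600).
I(U;V) = Σ p(x,y)·log₂[p(x,y)/(p(x)p(y))].
  (1,α): 0.14·log₂(0.6055) = -0.1013
  (1,β): 0.36·log₂(1.3235) = 0.1456
  (1,γ): 0.18·log₂(1.0181) = 0.0047
  (2,α): 0.20·log₂(1.8382) = 0.1757
  (2,β): 0.04·log₂(0.3125) = -0.0671
  (2,γ): 0.08·log₂(0.9615) = -0.0045
Sum = 0.153 bits.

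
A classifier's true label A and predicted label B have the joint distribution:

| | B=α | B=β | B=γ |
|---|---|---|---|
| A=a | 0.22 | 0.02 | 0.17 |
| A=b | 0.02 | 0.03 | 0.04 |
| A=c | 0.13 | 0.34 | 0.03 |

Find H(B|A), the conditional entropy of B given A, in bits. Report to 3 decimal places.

Chain rule: H(B|A) = H(A,B) − H(A).
Marginals: p(A) = (0.4100, 0.0900, 0.5000), p(B) = (0.3700, 0.3900, 0.2400).
H(A,B) = 2.5420 bits; H(A) = 1.3400 bits.
H(B|A) = 2.5420 − 1.3400 = 1.202 bits.

1.202 bits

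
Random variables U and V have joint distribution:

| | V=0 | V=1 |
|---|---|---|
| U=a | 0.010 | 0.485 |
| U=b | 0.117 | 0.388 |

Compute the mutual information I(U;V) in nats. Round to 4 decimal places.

Marginals: p(U) = (0.4950, 0.5050), p(V) = (0.1270, 0.8730).
I(U;V) = Σ p(x,y)·ln[p(x,y)/(p(x)p(y))].
  (a,0): 0.010·ln(0.1591) = -0.01838
  (a,1): 0.485·ln(1.1223) = 0.05597
  (b,0): 0.117·ln(1.8243) = 0.07034
  (b,1): 0.388·ln(0.8801) = -0.04956
Sum = 0.0584 nats.

0.0584 nats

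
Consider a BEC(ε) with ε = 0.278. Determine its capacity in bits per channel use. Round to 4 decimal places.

0.7220 bits

Binary erasure channel: capacity C = 1 − ε.
C = 1 − 0.278 = 0.7220 bits per channel use.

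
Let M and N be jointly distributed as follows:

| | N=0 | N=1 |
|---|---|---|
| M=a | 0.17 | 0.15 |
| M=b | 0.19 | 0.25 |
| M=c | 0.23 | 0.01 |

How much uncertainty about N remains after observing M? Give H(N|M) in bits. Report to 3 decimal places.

Chain rule: H(N|M) = H(M,N) − H(M).
Marginals: p(M) = (0.3200, 0.4400, 0.2400), p(N) = (0.5900, 0.4100).
H(M,N) = 2.3545 bits; H(M) = 1.5413 bits.
H(N|M) = 2.3545 − 1.5413 = 0.813 bits.

0.813 bits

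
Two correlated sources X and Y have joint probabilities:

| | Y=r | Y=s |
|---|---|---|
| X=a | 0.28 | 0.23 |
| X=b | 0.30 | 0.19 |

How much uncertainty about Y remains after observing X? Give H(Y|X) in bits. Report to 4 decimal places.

0.9785 bits

Marginals: p(X) = (0.5100, 0.4900), p(Y) = (0.5800, 0.4200).
H(Y|X) = Σ p(X) · H(Y|X=·).
  X=a: p=0.5100, H(Y|X=a) = 0.9931
  X=b: p=0.4900, H(Y|X=b) = 0.9633
Weighted sum = 0.9785 bits.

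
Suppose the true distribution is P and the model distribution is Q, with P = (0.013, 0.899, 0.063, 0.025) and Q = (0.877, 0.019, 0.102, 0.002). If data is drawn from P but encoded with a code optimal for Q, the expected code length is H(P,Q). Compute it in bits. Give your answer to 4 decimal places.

H(P,Q) = −Σ p·log₂ q.
  −0.013·log₂(0.877) = 0.00246
  −0.899·log₂(0.019) = 5.14035
  −0.063·log₂(0.102) = 0.20748
  −0.025·log₂(0.002) = 0.22414
H(P,Q) = 5.5744 bits.

5.5744 bits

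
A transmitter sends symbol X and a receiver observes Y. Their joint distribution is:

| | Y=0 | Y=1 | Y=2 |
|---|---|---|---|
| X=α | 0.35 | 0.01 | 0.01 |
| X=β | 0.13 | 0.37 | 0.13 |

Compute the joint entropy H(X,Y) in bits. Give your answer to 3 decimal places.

1.959 bits

H(X,Y) = −Σ p(x,y)·log₂ p(x,y) over all 6 cells.
  cell (α,0): −0.35·log₂0.35 = 0.5301
  cell (α,1): −0.01·log₂0.01 = 0.0664
  cell (α,2): −0.01·log₂0.01 = 0.0664
  cell (β,0): −0.13·log₂0.13 = 0.3826
  cell (β,1): −0.37·log₂0.37 = 0.5307
  cell (β,2): −0.13·log₂0.13 = 0.3826
Sum = 1.959 bits.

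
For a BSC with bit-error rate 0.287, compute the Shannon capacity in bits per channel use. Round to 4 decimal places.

0.1352 bits

Binary symmetric channel: C = 1 − h₂(ε) where h₂ is the binary entropy function.
h₂(0.287) = −0.287·log₂0.287 − 0.713·log₂0.713 = 0.8648.
C = 1 − 0.8648 = 0.1352 bits per channel use.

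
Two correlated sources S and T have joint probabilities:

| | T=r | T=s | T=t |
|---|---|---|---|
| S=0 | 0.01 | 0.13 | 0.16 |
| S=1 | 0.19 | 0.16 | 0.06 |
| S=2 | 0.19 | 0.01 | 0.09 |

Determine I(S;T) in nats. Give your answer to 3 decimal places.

Marginals: p(S) = (0.3000, 0.4100, 0.2900), p(T) = (0.3900, 0.3000, 0.3100).
I(S;T) = H(S) + H(T) − H(S,T).
H(S) = 1.0857, H(T) = 1.0915, H(S,T) = 1.9604.
I(S;T) = 1.0857 + 1.0915 − 1.9604 = 0.217 nats.

0.217 nats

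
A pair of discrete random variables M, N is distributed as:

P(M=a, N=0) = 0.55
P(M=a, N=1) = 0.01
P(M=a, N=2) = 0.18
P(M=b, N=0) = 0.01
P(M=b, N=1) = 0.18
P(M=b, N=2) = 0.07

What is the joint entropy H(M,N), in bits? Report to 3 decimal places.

1.766 bits

H(M,N) = −Σ p(x,y)·log₂ p(x,y) over all 6 cells.
  cell (a,0): −0.55·log₂0.55 = 0.4744
  cell (a,1): −0.01·log₂0.01 = 0.0664
  cell (a,2): −0.18·log₂0.18 = 0.4453
  cell (b,0): −0.01·log₂0.01 = 0.0664
  cell (b,1): −0.18·log₂0.18 = 0.4453
  cell (b,2): −0.07·log₂0.07 = 0.2686
Sum = 1.766 bits.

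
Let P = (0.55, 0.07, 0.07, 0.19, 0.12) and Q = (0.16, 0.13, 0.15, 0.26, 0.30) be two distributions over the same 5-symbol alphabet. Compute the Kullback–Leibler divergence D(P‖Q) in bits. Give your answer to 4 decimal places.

D(P‖Q) = Σ p·log₂(p/q).
  0.55·log₂(0.55/0.16) = 0.97975
  0.07·log₂(0.07/0.13) = -0.06252
  0.07·log₂(0.07/0.15) = -0.07697
  0.19·log₂(0.19/0.26) = -0.08598
  0.12·log₂(0.12/0.30) = -0.15863
D(P‖Q) = 0.5957 bits.

0.5957 bits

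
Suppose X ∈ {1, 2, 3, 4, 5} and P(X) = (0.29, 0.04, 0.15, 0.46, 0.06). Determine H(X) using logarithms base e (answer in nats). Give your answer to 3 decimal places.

H(X) = −Σ p·ln p.
  −(0.29)·ln(0.29) = 0.3590
  −(0.04)·ln(0.04) = 0.1288
  −(0.15)·ln(0.15) = 0.2846
  −(0.46)·ln(0.46) = 0.3572
  −(0.06)·ln(0.06) = 0.1688
Sum: 0.3590 + 0.1288 + 0.2846 + 0.3572 + 0.1688 = 1.298 nats.

1.298 nats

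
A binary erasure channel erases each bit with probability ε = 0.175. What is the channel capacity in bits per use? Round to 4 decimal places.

Binary erasure channel: capacity C = 1 − ε.
C = 1 − 0.175 = 0.8250 bits per channel use.

0.8250 bits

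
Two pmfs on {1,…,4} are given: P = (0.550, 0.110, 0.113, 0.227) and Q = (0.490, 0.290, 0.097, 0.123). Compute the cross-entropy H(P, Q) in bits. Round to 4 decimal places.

1.8291 bits

H(P,Q) = −Σ p·log₂ q.
  −0.550·log₂(0.490) = 0.56603
  −0.110·log₂(0.290) = 0.19645
  −0.113·log₂(0.097) = 0.38034
  −0.227·log₂(0.123) = 0.68628
H(P,Q) = 1.8291 bits.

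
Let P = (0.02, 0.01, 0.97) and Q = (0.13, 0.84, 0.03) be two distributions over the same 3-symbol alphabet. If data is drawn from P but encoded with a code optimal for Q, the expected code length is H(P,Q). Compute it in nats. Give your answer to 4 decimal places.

H(P,Q) = −Σ p·ln q.
  −0.02·ln(0.13) = 0.04080
  −0.01·ln(0.84) = 0.00174
  −0.97·ln(0.03) = 3.40136
H(P,Q) = 3.4439 nats.

3.4439 nats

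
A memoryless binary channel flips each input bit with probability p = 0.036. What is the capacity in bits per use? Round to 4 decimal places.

0.7764 bits

Binary symmetric channel: C = 1 − h₂(ε) where h₂ is the binary entropy function.
h₂(0.036) = −0.036·log₂0.036 − 0.964·log₂0.964 = 0.2236.
C = 1 − 0.2236 = 0.7764 bits per channel use.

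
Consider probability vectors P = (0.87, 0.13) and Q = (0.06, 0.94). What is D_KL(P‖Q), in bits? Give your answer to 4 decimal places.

2.9854 bits

D(P‖Q) = Σ p·log₂(p/q).
  0.87·log₂(0.87/0.06) = 3.35644
  0.13·log₂(0.13/0.94) = -0.37104
D(P‖Q) = 2.9854 bits.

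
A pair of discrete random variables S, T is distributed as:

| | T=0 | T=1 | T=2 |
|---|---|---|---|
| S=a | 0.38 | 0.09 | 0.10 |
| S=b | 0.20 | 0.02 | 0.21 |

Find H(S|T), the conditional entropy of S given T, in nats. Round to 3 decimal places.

0.621 nats

Chain rule: H(S|T) = H(S,T) − H(T).
Marginals: p(S) = (0.5700, 0.4300), p(T) = (0.5800, 0.1100, 0.3100).
H(S,T) = 1.5425 nats; H(T) = 0.9218 nats.
H(S|T) = 1.5425 − 0.9218 = 0.621 nats.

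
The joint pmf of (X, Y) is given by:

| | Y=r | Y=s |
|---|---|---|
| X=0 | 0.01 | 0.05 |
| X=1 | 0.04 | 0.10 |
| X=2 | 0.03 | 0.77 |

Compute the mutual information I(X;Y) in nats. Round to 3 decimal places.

0.040 nats

Marginals: p(X) = (0.0600, 0.1400, 0.8000), p(Y) = (0.0800, 0.9200).
I(X;Y) = H(X) + H(Y) − H(X,Y).
H(X) = 0.6226, H(Y) = 0.2788, H(X,Y) = 0.8613.
I(X;Y) = 0.6226 + 0.2788 − 0.8613 = 0.040 nats.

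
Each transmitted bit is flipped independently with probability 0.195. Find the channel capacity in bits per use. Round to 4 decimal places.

Binary symmetric channel: C = 1 − h₂(ε) where h₂ is the binary entropy function.
h₂(0.195) = −0.195·log₂0.195 − 0.805·log₂0.805 = 0.7118.
C = 1 − 0.7118 = 0.2882 bits per channel use.

0.2882 bits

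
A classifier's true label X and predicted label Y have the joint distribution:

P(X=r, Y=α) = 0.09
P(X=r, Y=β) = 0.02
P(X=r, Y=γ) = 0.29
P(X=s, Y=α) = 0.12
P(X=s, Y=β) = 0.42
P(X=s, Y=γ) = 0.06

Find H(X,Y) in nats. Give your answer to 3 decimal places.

H(X,Y) = −Σ p(x,y)·ln p(x,y) over all 6 cells.
  cell (r,α): −0.09·ln0.09 = 0.2167
  cell (r,β): −0.02·ln0.02 = 0.0782
  cell (r,γ): −0.29·ln0.29 = 0.3590
  cell (s,α): −0.12·ln0.12 = 0.2544
  cell (s,β): −0.42·ln0.42 = 0.3644
  cell (s,γ): −0.06·ln0.06 = 0.1688
Sum = 1.442 nats.

1.442 nats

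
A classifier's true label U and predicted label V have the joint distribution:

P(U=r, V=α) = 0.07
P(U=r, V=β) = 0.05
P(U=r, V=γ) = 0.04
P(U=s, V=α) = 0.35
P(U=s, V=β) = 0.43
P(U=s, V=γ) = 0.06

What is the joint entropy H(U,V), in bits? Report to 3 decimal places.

1.968 bits

H(U,V) = −Σ p(x,y)·log₂ p(x,y) over all 6 cells.
  cell (r,α): −0.07·log₂0.07 = 0.2686
  cell (r,β): −0.05·log₂0.05 = 0.2161
  cell (r,γ): −0.04·log₂0.04 = 0.1858
  cell (s,α): −0.35·log₂0.35 = 0.5301
  cell (s,β): −0.43·log₂0.43 = 0.5236
  cell (s,γ): −0.06·log₂0.06 = 0.2435
Sum = 1.968 bits.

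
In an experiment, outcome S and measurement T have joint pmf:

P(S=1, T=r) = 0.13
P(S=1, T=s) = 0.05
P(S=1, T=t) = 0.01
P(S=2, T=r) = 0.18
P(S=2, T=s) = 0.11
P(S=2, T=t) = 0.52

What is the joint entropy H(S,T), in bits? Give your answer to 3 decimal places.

1.951 bits

H(S,T) = −Σ p(x,y)·log₂ p(x,y) over all 6 cells.
  cell (1,r): −0.13·log₂0.13 = 0.3826
  cell (1,s): −0.05·log₂0.05 = 0.2161
  cell (1,t): −0.01·log₂0.01 = 0.0664
  cell (2,r): −0.18·log₂0.18 = 0.4453
  cell (2,s): −0.11·log₂0.11 = 0.3503
  cell (2,t): −0.52·log₂0.52 = 0.4906
Sum = 1.951 bits.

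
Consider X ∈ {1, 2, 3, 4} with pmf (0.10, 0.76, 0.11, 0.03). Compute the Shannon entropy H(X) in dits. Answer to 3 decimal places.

H(X) = −Σ p·log₁₀ p.
  −(0.10)·log₁₀(0.10) = 0.1000
  −(0.76)·log₁₀(0.76) = 0.0906
  −(0.11)·log₁₀(0.11) = 0.1054
  −(0.03)·log₁₀(0.03) = 0.0457
Sum: 0.1000 + 0.0906 + 0.1054 + 0.0457 = 0.342 dits.

0.342 dits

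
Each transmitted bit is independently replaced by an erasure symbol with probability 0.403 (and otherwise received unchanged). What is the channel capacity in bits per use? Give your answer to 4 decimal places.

Binary erasure channel: capacity C = 1 − ε.
C = 1 − 0.403 = 0.5970 bits per channel use.

0.5970 bits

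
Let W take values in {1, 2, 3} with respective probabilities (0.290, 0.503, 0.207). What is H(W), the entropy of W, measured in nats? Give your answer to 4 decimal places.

1.0307 nats

H(W) = −Σ p·ln p.
  −(0.290)·ln(0.290) = 0.35898
  −(0.503)·ln(0.503) = 0.34564
  −(0.207)·ln(0.207) = 0.32603
Sum: 0.35898 + 0.34564 + 0.32603 = 1.0307 nats.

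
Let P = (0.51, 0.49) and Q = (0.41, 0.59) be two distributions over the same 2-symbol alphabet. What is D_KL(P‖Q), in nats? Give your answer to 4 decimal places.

0.0203 nats

D(P‖Q) = Σ p·ln(p/q).
  0.51·ln(0.51/0.41) = 0.11131
  0.49·ln(0.49/0.59) = -0.09100
D(P‖Q) = 0.0203 nats.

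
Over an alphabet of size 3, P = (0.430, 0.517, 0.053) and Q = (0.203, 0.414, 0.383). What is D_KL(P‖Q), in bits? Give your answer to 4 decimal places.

D(P‖Q) = Σ p·log₂(p/q).
  0.430·log₂(0.430/0.203) = 0.46563
  0.517·log₂(0.517/0.414) = 0.16572
  0.053·log₂(0.053/0.383) = -0.15122
D(P‖Q) = 0.4801 bits.

0.4801 bits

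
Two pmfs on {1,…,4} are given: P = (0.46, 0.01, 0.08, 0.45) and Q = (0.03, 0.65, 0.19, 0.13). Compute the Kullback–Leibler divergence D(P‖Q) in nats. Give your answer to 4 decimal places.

1.7036 nats

D(P‖Q) = Σ p·ln(p/q).
  0.46·ln(0.46/0.03) = 1.25581
  0.01·ln(0.01/0.65) = -0.04174
  0.08·ln(0.08/0.19) = -0.06920
  0.45·ln(0.45/0.13) = 0.55877
D(P‖Q) = 1.7036 nats.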